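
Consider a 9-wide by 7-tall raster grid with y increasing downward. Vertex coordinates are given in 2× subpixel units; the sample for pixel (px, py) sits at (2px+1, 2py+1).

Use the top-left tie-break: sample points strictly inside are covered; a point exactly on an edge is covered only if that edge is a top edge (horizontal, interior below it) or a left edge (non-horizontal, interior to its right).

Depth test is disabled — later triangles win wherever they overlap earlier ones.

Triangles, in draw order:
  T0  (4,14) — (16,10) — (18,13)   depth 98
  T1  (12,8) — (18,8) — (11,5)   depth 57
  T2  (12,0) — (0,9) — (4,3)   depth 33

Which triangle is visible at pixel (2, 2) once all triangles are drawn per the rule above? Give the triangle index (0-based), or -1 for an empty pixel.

T0:
  2·area = 44
  edge (4, 14)→(16, 10): d=(12,-4) top-left  bias=+0
  edge (16, 10)→(18, 13): d=(2,3) right/bottom  bias=-1
  edge (18, 13)→(4, 14): d=(-14,1) right/bottom  bias=-1
    (6,5)@(13, 11): e=[0,11,33] → X  [on edge]
    (7,5)@(15, 11): e=[8,5,31] → X
    (8,5)@(17, 11): e=[16,-1,29] → .
    (3,6)@(7, 13): e=[0,33,11] → X  [on edge]
    (4,6)@(9, 13): e=[8,27,9] → X
    (5,6)@(11, 13): e=[16,21,7] → X
    (8,6)@(17, 13): e=[40,3,1] → X
  covered (8 px):
    . . . . . . . . .
    . . . . . . . . .
    . . . . . . . . .
    . . . . . . . . .
    . . . . . . . . .
    . . . . . . X X .
    . . . X X X X X X
T1:
  2·area = 18  (B↔C swapped to make it positive)
  edge (12, 8)→(11, 5): d=(-1,-3) top-left  bias=+0
  edge (11, 5)→(18, 8): d=(7,3) right/bottom  bias=-1
  edge (18, 8)→(12, 8): d=(-6,0) right/bottom  bias=-1
    (5,2)@(11, 5): e=[0,0,18] → .  [on edge]
    (6,3)@(13, 7): e=[4,8,6] → X
    (7,3)@(15, 7): e=[10,2,6] → X
    (8,3)@(17, 7): e=[16,-4,6] → .
    (6,4)@(13, 9): e=[2,22,-6] → .
    (7,4)@(15, 9): e=[8,16,-6] → .
    (6,5)@(13, 11): e=[0,36,-18] → .  [on edge]
  covered (2 px):
    . . . . . . . . .
    . . . . . . . . .
    . . . . . . . . .
    . . . . . . X X .
    . . . . . . . . .
    . . . . . . . . .
    . . . . . . . . .
T2:
  2·area = 36
  edge (12, 0)→(0, 9): d=(-12,9) right/bottom  bias=-1
  edge (0, 9)→(4, 3): d=(4,-6) top-left  bias=+0
  edge (4, 3)→(12, 0): d=(8,-3) top-left  bias=+0
    (2,1)@(5, 3): e=[27,6,3] → X
    (3,1)@(7, 3): e=[9,18,9] → X
    (4,1)@(9, 3): e=[-9,30,15] → .
    (1,2)@(3, 5): e=[21,2,13] → X
    (3,2)@(7, 5): e=[-15,26,25] → .
    (1,3)@(3, 7): e=[-3,10,29] → .
    (2,3)@(5, 7): e=[-21,22,35] → .
  covered (4 px):
    . . . . . . . . .
    . . X X . . . . .
    . X X . . . . . .
    . . . . . . . . .
    . . . . . . . . .
    . . . . . . . . .
    . . . . . . . . .

Z-buffer (winner per pixel, '.' = empty):
  . . . . . . . . .
  . . 2 2 . . . . .
  . 2 2 . . . . . .
  . . . . . . 1 1 .
  . . . . . . . . .
  . . . . . . 0 0 .
  . . . 0 0 0 0 0 0

Result: 2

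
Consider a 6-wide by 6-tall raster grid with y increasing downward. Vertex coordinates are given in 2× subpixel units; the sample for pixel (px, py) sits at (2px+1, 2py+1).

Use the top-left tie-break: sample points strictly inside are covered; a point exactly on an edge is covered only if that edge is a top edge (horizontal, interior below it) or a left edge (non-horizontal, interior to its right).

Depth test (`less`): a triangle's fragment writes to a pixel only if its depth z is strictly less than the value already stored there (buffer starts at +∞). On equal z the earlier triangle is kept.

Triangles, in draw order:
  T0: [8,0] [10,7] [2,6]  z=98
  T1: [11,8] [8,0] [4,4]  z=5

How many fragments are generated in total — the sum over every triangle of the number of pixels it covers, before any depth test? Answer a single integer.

T0:
  2·area = 54
  edge (8, 0)→(10, 7): d=(2,7) right/bottom  bias=-1
  edge (10, 7)→(2, 6): d=(-8,-1) top-left  bias=+0
  edge (2, 6)→(8, 0): d=(6,-6) top-left  bias=+0
    (3,0)@(7, 1): e=[9,45,0] → X  [on edge]
    (4,0)@(9, 1): e=[-5,47,12] → .
    (2,1)@(5, 3): e=[27,27,0] → X  [on edge]
    (4,1)@(9, 3): e=[-1,31,24] → .
    (1,2)@(3, 5): e=[45,9,0] → X  [on edge]
    (4,2)@(9, 5): e=[3,15,36] → X
    (5,2)@(11, 5): e=[-11,17,48] → .
    (0,3)@(1, 7): e=[63,-9,0] → .  [on edge]
    (1,3)@(3, 7): e=[49,-7,12] → .
    (2,3)@(5, 7): e=[35,-5,24] → .
    (3,3)@(7, 7): e=[21,-3,36] → .
    (4,3)@(9, 7): e=[7,-1,48] → .
  covered (7 px):
    . . . X . .
    . . X X . .
    . X X X X .
    . . . . . .
    . . . . . .
    . . . . . .
T1:
  2·area = 44  (B↔C swapped to make it positive)
  edge (11, 8)→(4, 4): d=(-7,-4) top-left  bias=+0
  edge (4, 4)→(8, 0): d=(4,-4) top-left  bias=+0
  edge (8, 0)→(11, 8): d=(3,8) right/bottom  bias=-1
    (3,0)@(7, 1): e=[33,0,11] → X  [on edge]
    (4,0)@(9, 1): e=[41,8,-5] → .
    (2,1)@(5, 3): e=[11,0,33] → X  [on edge]
    (4,1)@(9, 3): e=[27,16,1] → X
    (5,1)@(11, 3): e=[35,24,-15] → .
    (1,2)@(3, 5): e=[-11,0,55] → .  [on edge]
    (2,2)@(5, 5): e=[-3,8,39] → .
    (3,2)@(7, 5): e=[5,16,23] → X
    (5,2)@(11, 5): e=[21,32,-9] → .
    (0,3)@(1, 7): e=[-33,0,77] → .  [on edge]
    (3,3)@(7, 7): e=[-9,24,29] → .
    (4,3)@(9, 7): e=[-1,32,13] → .
  covered (6 px):
    . . . X . .
    . . X X X .
    . . . X X .
    . . . . . .
    . . . . . .
    . . . . . .

Final: 13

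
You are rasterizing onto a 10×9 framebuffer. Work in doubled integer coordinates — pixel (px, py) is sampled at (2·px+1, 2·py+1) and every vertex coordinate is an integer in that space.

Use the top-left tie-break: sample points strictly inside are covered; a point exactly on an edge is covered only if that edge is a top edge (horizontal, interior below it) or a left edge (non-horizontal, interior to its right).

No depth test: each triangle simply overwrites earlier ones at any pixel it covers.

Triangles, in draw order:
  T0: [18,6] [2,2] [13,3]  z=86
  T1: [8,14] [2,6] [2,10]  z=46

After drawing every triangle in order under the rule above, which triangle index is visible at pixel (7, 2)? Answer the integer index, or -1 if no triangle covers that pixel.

T0:
  2·area = 28
  edge (18, 6)→(2, 2): d=(-16,-4) top-left  bias=+0
  edge (2, 2)→(13, 3): d=(11,1) right/bottom  bias=-1
  edge (13, 3)→(18, 6): d=(5,3) right/bottom  bias=-1
    (3,1)@(7, 3): e=[4,6,18] → X
    (4,1)@(9, 3): e=[12,4,12] → X
    (5,1)@(11, 3): e=[20,2,6] → X
    (6,1)@(13, 3): e=[28,0,0] → .  [on edge]
    (3,2)@(7, 5): e=[-28,28,28] → .
    (4,2)@(9, 5): e=[-20,26,22] → .
    (5,2)@(11, 5): e=[-12,24,16] → .
    (7,2)@(15, 5): e=[4,20,4] → X
    (8,2)@(17, 5): e=[12,18,-2] → .
    (7,3)@(15, 7): e=[-28,42,14] → .
  covered (4 px):
    . . . . . . . . . .
    . . . X X X . . . .
    . . . . . . . X . .
    . . . . . . . . . .
    . . . . . . . . . .
    . . . . . . . . . .
    . . . . . . . . . .
    . . . . . . . . . .
    . . . . . . . . . .
T1:
  2·area = 24  (B↔C swapped to make it positive)
  edge (8, 14)→(2, 10): d=(-6,-4) top-left  bias=+0
  edge (2, 10)→(2, 6): d=(0,-4) top-left  bias=+0
  edge (2, 6)→(8, 14): d=(6,8) right/bottom  bias=-1
    (1,4)@(3, 9): e=[10,4,10] → X
    (2,4)@(5, 9): e=[18,12,-6] → .
    (1,5)@(3, 11): e=[-2,4,22] → .
    (2,5)@(5, 11): e=[6,12,6] → X
    (3,5)@(7, 11): e=[14,20,-10] → .
    (2,6)@(5, 13): e=[-6,12,18] → .
    (3,6)@(7, 13): e=[2,20,2] → X
    (4,6)@(9, 13): e=[10,28,-14] → .
    (3,7)@(7, 15): e=[-10,20,14] → .
  covered (3 px):
    . . . . . . . . . .
    . . . . . . . . . .
    . . . . . . . . . .
    . . . . . . . . . .
    . X . . . . . . . .
    . . X . . . . . . .
    . . . X . . . . . .
    . . . . . . . . . .
    . . . . . . . . . .

Z-buffer (winner per pixel, '.' = empty):
  . . . . . . . . . .
  . . . 0 0 0 . . . .
  . . . . . . . 0 . .
  . . . . . . . . . .
  . 1 . . . . . . . .
  . . 1 . . . . . . .
  . . . 1 . . . . . .
  . . . . . . . . . .
  . . . . . . . . . .

Final: 0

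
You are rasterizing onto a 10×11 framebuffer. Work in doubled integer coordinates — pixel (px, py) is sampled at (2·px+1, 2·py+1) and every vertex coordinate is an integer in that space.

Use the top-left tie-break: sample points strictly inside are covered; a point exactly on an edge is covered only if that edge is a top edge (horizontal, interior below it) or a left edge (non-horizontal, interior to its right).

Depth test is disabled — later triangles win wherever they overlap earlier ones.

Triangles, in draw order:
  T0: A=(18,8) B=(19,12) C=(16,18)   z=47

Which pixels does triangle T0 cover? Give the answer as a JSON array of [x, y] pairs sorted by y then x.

T0:
  2·area = 18
  edge (18, 8)→(19, 12): d=(1,4) right/bottom  bias=-1
  edge (19, 12)→(16, 18): d=(-3,6) right/bottom  bias=-1
  edge (16, 18)→(18, 8): d=(2,-10) top-left  bias=+0
    (9,1)@(19, 3): e=[-9,27,0] → .  [on edge]
    (8,6)@(17, 13): e=[9,9,0] → X  [on edge]
    (9,6)@(19, 13): e=[1,-3,20] → .
    (8,7)@(17, 15): e=[11,3,4] → X
    (9,7)@(19, 15): e=[3,-9,24] → .
    (8,8)@(17, 17): e=[13,-3,8] → .
  covered (2 px):
    . . . . . . . . . .
    . . . . . . . . . .
    . . . . . . . . . .
    . . . . . . . . . .
    . . . . . . . . . .
    . . . . . . . . . .
    . . . . . . . . X .
    . . . . . . . . X .
    . . . . . . . . . .
    . . . . . . . . . .
    . . . . . . . . . .

Final: [[8,6],[8,7]]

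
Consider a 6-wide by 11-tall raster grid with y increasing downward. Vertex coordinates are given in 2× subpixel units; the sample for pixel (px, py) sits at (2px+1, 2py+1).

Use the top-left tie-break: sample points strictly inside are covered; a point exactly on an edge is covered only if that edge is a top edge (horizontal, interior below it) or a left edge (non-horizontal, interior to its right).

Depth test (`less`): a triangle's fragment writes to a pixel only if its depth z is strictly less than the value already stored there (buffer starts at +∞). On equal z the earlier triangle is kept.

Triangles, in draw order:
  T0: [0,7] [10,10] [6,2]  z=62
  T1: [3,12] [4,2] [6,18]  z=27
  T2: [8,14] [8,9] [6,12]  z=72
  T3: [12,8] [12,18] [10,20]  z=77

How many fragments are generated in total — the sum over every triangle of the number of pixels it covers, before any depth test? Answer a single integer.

T0:
  2·area = 68  (B↔C swapped to make it positive)
  edge (0, 7)→(6, 2): d=(6,-5) top-left  bias=+0
  edge (6, 2)→(10, 10): d=(4,8) right/bottom  bias=-1
  edge (10, 10)→(0, 7): d=(-10,-3) top-left  bias=+0
    (2,1)@(5, 3): e=[1,12,55] → #
    (3,1)@(7, 3): e=[11,-4,61] → ·
    (1,2)@(3, 5): e=[3,36,29] → #
    (3,2)@(7, 5): e=[23,4,41] → #
    (4,2)@(9, 5): e=[33,-12,47] → ·
    (0,3)@(1, 7): e=[5,60,3] → #
    (4,3)@(9, 7): e=[45,-4,27] → ·
    (0,4)@(1, 9): e=[17,68,-17] → ·
    (1,4)@(3, 9): e=[27,52,-11] → ·
    (2,4)@(5, 9): e=[37,36,-5] → ·
    (3,4)@(7, 9): e=[47,20,1] → #
    (4,4)@(9, 9): e=[57,4,7] → #
  covered (10 px):
    · · · · · ·
    · · # · · ·
    · # # # · ·
    # # # # · ·
    · · · # # ·
    · · · · · ·
    · · · · · ·
    · · · · · ·
    · · · · · ·
    · · · · · ·
    · · · · · ·
T1:
  2·area = 36
  edge (3, 12)→(4, 2): d=(1,-10) top-left  bias=+0
  edge (4, 2)→(6, 18): d=(2,16) right/bottom  bias=-1
  edge (6, 18)→(3, 12): d=(-3,-6) top-left  bias=+0
    (2,5)@(5, 11): e=[19,2,15] → #
    (3,5)@(7, 11): e=[39,-30,27] → ·
    (2,6)@(5, 13): e=[21,6,9] → #
    (3,6)@(7, 13): e=[41,-26,21] → ·
    (2,7)@(5, 15): e=[23,10,3] → #
    (3,7)@(7, 15): e=[43,-22,15] → ·
    (2,8)@(5, 17): e=[25,14,-3] → ·
  covered (3 px):
    · · · · · ·
    · · · · · ·
    · · · · · ·
    · · · · · ·
    · · · · · ·
    · · # · · ·
    · · # · · ·
    · · # · · ·
    · · · · · ·
    · · · · · ·
    · · · · · ·
T2:
  2·area = 10  (B↔C swapped to make it positive)
  edge (8, 14)→(6, 12): d=(-2,-2) top-left  bias=+0
  edge (6, 12)→(8, 9): d=(2,-3) top-left  bias=+0
  edge (8, 9)→(8, 14): d=(0,5) right/bottom  bias=-1
    (0,3)@(1, 7): e=[0,-25,35] → ·  [on edge]
    (1,4)@(3, 9): e=[0,-15,25] → ·  [on edge]
    (2,5)@(5, 11): e=[0,-5,15] → ·  [on edge]
    (3,5)@(7, 11): e=[4,1,5] → #
    (4,5)@(9, 11): e=[8,7,-5] → ·
    (3,6)@(7, 13): e=[0,5,5] → #  [on edge]
    (4,6)@(9, 13): e=[4,11,-5] → ·
    (3,7)@(7, 15): e=[-4,9,5] → ·
    (4,7)@(9, 15): e=[0,15,-5] → ·  [on edge]
    (5,8)@(11, 17): e=[0,25,-15] → ·  [on edge]
  covered (2 px):
    · · · · · ·
    · · · · · ·
    · · · · · ·
    · · · · · ·
    · · · · · ·
    · · · # · ·
    · · · # · ·
    · · · · · ·
    · · · · · ·
    · · · · · ·
    · · · · · ·
T3:
  2·area = 20
  edge (12, 8)→(12, 18): d=(0,10) right/bottom  bias=-1
  edge (12, 18)→(10, 20): d=(-2,2) right/bottom  bias=-1
  edge (10, 20)→(12, 8): d=(2,-12) top-left  bias=+0
    (5,7)@(11, 15): e=[10,8,2] → #
    (5,8)@(11, 17): e=[10,4,6] → #
    (5,9)@(11, 19): e=[10,0,10] → ·  [on edge]
    (4,10)@(9, 21): e=[30,0,-10] → ·  [on edge]
  covered (2 px):
    · · · · · ·
    · · · · · ·
    · · · · · ·
    · · · · · ·
    · · · · · ·
    · · · · · ·
    · · · · · ·
    · · · · · #
    · · · · · #
    · · · · · ·
    · · · · · ·

Result: 17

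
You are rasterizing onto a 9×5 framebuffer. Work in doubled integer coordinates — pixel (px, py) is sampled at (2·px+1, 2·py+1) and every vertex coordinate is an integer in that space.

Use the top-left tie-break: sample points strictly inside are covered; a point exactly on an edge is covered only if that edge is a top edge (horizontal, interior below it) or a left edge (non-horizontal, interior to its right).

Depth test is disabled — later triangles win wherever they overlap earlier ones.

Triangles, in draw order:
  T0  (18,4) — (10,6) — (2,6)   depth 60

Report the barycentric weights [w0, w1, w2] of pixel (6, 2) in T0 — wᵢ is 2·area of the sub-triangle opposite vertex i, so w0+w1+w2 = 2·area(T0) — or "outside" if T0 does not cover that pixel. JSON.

T0:
  2·area = 16
  edge (18, 4)→(10, 6): d=(-8,2) right/bottom  bias=-1
  edge (10, 6)→(2, 6): d=(-8,0) right/bottom  bias=-1
  edge (2, 6)→(18, 4): d=(16,-2) top-left  bias=+0
    (5,2)@(11, 5): e=[6,8,2] → #
    (6,2)@(13, 5): e=[2,8,6] → #
    (7,2)@(15, 5): e=[-2,8,10] → ·
    (5,3)@(11, 7): e=[-10,-8,34] → ·
    (6,3)@(13, 7): e=[-14,-8,38] → ·
  covered (2 px):
    · · · · · · · · ·
    · · · · · · · · ·
    · · · · · # # · ·
    · · · · · · · · ·
    · · · · · · · · ·

Answer: [8,6,2]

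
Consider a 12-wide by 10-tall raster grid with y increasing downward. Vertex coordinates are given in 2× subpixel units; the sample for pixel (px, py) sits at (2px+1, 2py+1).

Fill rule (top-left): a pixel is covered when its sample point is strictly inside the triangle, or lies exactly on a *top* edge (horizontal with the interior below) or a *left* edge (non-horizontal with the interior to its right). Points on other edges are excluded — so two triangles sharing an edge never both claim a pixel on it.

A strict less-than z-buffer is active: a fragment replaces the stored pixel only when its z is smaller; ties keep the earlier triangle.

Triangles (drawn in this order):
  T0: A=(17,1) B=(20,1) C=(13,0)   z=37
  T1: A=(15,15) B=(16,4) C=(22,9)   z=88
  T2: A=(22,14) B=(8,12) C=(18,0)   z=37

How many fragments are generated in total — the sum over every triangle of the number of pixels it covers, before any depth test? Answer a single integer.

T0:
  2·area = 3  (B↔C swapped to make it positive)
  edge (17, 1)→(13, 0): d=(-4,-1) top-left  bias=+0
  edge (13, 0)→(20, 1): d=(7,1) right/bottom  bias=-1
  edge (20, 1)→(17, 1): d=(-3,0) right/bottom  bias=-1
    (0,0)@(1, 1): e=[-16,19,0] → ·  [on edge]
    (1,0)@(3, 1): e=[-14,17,0] → ·  [on edge]
    (2,0)@(5, 1): e=[-12,15,0] → ·  [on edge]
    (3,0)@(7, 1): e=[-10,13,0] → ·  [on edge]
    (4,0)@(9, 1): e=[-8,11,0] → ·  [on edge]
    (5,0)@(11, 1): e=[-6,9,0] → ·  [on edge]
    (6,0)@(13, 1): e=[-4,7,0] → ·  [on edge]
    (7,0)@(15, 1): e=[-2,5,0] → ·  [on edge]
    (8,0)@(17, 1): e=[0,3,0] → ·  [on edge]
    (9,0)@(19, 1): e=[2,1,0] → ·  [on edge]
    (10,0)@(21, 1): e=[4,-1,0] → ·  [on edge]
    (11,0)@(23, 1): e=[6,-3,0] → ·  [on edge]
  covered (0 px):
    · · · · · · · · · · · ·
    · · · · · · · · · · · ·
    · · · · · · · · · · · ·
    · · · · · · · · · · · ·
    · · · · · · · · · · · ·
    · · · · · · · · · · · ·
    · · · · · · · · · · · ·
    · · · · · · · · · · · ·
    · · · · · · · · · · · ·
    · · · · · · · · · · · ·
T1:
  2·area = 71
  edge (15, 15)→(16, 4): d=(1,-11) top-left  bias=+0
  edge (16, 4)→(22, 9): d=(6,5) right/bottom  bias=-1
  edge (22, 9)→(15, 15): d=(-7,6) right/bottom  bias=-1
    (8,2)@(17, 5): e=[12,1,58] → █
    (9,2)@(19, 5): e=[34,-9,46] → ·
    (8,3)@(17, 7): e=[14,13,44] → █
    (9,3)@(19, 7): e=[36,3,32] → █
    (10,3)@(21, 7): e=[58,-7,20] → ·
    (8,4)@(17, 9): e=[16,25,30] → █
    (10,4)@(21, 9): e=[60,5,6] → █
    (11,4)@(23, 9): e=[82,-5,-6] → ·
    (8,5)@(17, 11): e=[18,37,16] → █
    (10,5)@(21, 11): e=[62,17,-8] → ·
    (8,6)@(17, 13): e=[20,49,2] → █
    (9,6)@(19, 13): e=[42,39,-10] → ·
    (7,7)@(15, 15): e=[0,71,0] → ·  [on edge]
  covered (9 px):
    · · · · · · · · · · · ·
    · · · · · · · · · · · ·
    · · · · · · · · █ · · ·
    · · · · · · · · █ █ · ·
    · · · · · · · · █ █ █ ·
    · · · · · · · · █ █ · ·
    · · · · · · · · █ · · ·
    · · · · · · · · · · · ·
    · · · · · · · · · · · ·
    · · · · · · · · · · · ·
T2:
  2·area = 188
  edge (22, 14)→(8, 12): d=(-14,-2) top-left  bias=+0
  edge (8, 12)→(18, 0): d=(10,-12) top-left  bias=+0
  edge (18, 0)→(22, 14): d=(4,14) right/bottom  bias=-1
    (8,1)@(17, 3): e=[144,18,26] → █
    (9,1)@(19, 3): e=[148,42,-2] → ·
    (7,2)@(15, 5): e=[112,14,62] → █
    (9,2)@(19, 5): e=[120,62,6] → █
    (10,2)@(21, 5): e=[124,86,-22] → ·
    (6,3)@(13, 7): e=[80,10,98] → █
    (10,3)@(21, 7): e=[96,106,-14] → ·
    (5,4)@(11, 9): e=[48,6,134] → █
    (10,4)@(21, 9): e=[68,126,-6] → ·
    (0,5)@(1, 11): e=[0,-94,282] → ·  [on edge]
    (4,5)@(9, 11): e=[16,2,170] → █
    (10,5)@(21, 11): e=[40,146,2] → █
    (7,6)@(15, 13): e=[0,94,94] → █  [on edge]
  covered (24 px):
    · · · · · · · · · · · ·
    · · · · · · · · █ · · ·
    · · · · · · · █ █ █ · ·
    · · · · · · █ █ █ █ · ·
    · · · · · █ █ █ █ █ · ·
    · · · · █ █ █ █ █ █ █ ·
    · · · · · · · █ █ █ █ ·
    · · · · · · · · · · · ·
    · · · · · · · · · · · ·
    · · · · · · · · · · · ·

Result: 33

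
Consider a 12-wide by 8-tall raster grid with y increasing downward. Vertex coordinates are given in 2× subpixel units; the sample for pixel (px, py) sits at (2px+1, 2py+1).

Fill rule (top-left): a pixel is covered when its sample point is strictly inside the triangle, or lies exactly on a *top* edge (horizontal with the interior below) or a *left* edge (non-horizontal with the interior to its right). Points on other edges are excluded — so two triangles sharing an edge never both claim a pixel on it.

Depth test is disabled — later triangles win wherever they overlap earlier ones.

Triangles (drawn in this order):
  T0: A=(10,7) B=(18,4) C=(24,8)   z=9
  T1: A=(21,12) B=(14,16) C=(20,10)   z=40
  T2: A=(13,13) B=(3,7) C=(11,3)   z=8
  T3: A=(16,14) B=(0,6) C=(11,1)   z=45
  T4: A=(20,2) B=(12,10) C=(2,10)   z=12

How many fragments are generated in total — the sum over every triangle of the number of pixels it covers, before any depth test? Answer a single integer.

T0:
  2·area = 50
  edge (10, 7)→(18, 4): d=(8,-3) top-left  bias=+0
  edge (18, 4)→(24, 8): d=(6,4) right/bottom  bias=-1
  edge (24, 8)→(10, 7): d=(-14,-1) top-left  bias=+0
    (8,2)@(17, 5): e=[5,10,35] → X
    (9,2)@(19, 5): e=[11,2,37] → X
    (10,2)@(21, 5): e=[17,-6,39] → .
    (5,3)@(11, 7): e=[3,46,1] → X
    (6,3)@(13, 7): e=[9,38,3] → X
    (7,3)@(15, 7): e=[15,30,5] → X
    (10,3)@(21, 7): e=[33,6,11] → X
    (11,3)@(23, 7): e=[39,-2,13] → .
    (5,4)@(11, 9): e=[19,58,-27] → .
    (6,4)@(13, 9): e=[25,50,-25] → .
    (7,4)@(15, 9): e=[31,42,-23] → .
    (8,4)@(17, 9): e=[37,34,-21] → .
  covered (8 px):
    . . . . . . . . . . . .
    . . . . . . . . . . . .
    . . . . . . . . X X . .
    . . . . . X X X X X X .
    . . . . . . . . . . . .
    . . . . . . . . . . . .
    . . . . . . . . . . . .
    . . . . . . . . . . . .
T1:
  2·area = 18
  edge (21, 12)→(14, 16): d=(-7,4) right/bottom  bias=-1
  edge (14, 16)→(20, 10): d=(6,-6) top-left  bias=+0
  edge (20, 10)→(21, 12): d=(1,2) right/bottom  bias=-1
    (11,3)@(23, 7): e=[27,0,-9] → .  [on edge]
    (10,4)@(21, 9): e=[21,0,-3] → .  [on edge]
    (9,5)@(19, 11): e=[15,0,3] → X  [on edge]
    (10,5)@(21, 11): e=[7,12,-1] → .
    (8,6)@(17, 13): e=[9,0,9] → X  [on edge]
    (10,6)@(21, 13): e=[-7,24,1] → .
    (7,7)@(15, 15): e=[3,0,15] → X  [on edge]
    (8,7)@(17, 15): e=[-5,12,11] → .
    (9,7)@(19, 15): e=[-13,24,7] → .
  covered (4 px):
    . . . . . . . . . . . .
    . . . . . . . . . . . .
    . . . . . . . . . . . .
    . . . . . . . . . . . .
    . . . . . . . . . . . .
    . . . . . . . . . X . .
    . . . . . . . . X X . .
    . . . . . . . X . . . .
T2:
  2·area = 88
  edge (13, 13)→(3, 7): d=(-10,-6) top-left  bias=+0
  edge (3, 7)→(11, 3): d=(8,-4) top-left  bias=+0
  edge (11, 3)→(13, 13): d=(2,10) right/bottom  bias=-1
    (7,0)@(15, 1): e=[132,0,-44] → .  [on edge]
    (5,1)@(11, 3): e=[88,0,0] → .  [on edge]
    (3,2)@(7, 5): e=[44,0,44] → X  [on edge]
    (4,2)@(9, 5): e=[56,8,24] → X
    (5,2)@(11, 5): e=[68,16,4] → X
    (6,2)@(13, 5): e=[80,24,-16] → .
    (1,3)@(3, 7): e=[0,0,88] → X  [on edge]
    (2,3)@(5, 7): e=[12,8,68] → X
    (6,3)@(13, 7): e=[60,40,-12] → .
    (1,4)@(3, 9): e=[-20,16,92] → .
    (2,4)@(5, 9): e=[-8,24,72] → .
    (3,4)@(7, 9): e=[4,32,52] → X
    (6,6)@(13, 13): e=[0,88,0] → .  [on edge]
  covered (12 px):
    . . . . . . . . . . . .
    . . . . . . . . . . . .
    . . . X X X . . . . . .
    . X X X X X . . . . . .
    . . . X X X . . . . . .
    . . . . . X . . . . . .
    . . . . . . . . . . . .
    . . . . . . . . . . . .
T3:
  2·area = 168
  edge (16, 14)→(0, 6): d=(-16,-8) top-left  bias=+0
  edge (0, 6)→(11, 1): d=(11,-5) top-left  bias=+0
  edge (11, 1)→(16, 14): d=(5,13) right/bottom  bias=-1
    (5,0)@(11, 1): e=[168,0,0] → .  [on edge]
    (3,1)@(7, 3): e=[104,2,62] → X
    (4,1)@(9, 3): e=[120,12,36] → X
    (5,1)@(11, 3): e=[136,22,10] → X
    (6,1)@(13, 3): e=[152,32,-16] → .
    (1,2)@(3, 5): e=[40,4,124] → X
    (2,2)@(5, 5): e=[56,14,98] → X
    (6,2)@(13, 5): e=[120,54,-6] → .
    (1,3)@(3, 7): e=[8,26,134] → X
    (6,3)@(13, 7): e=[88,76,4] → X
    (7,3)@(15, 7): e=[104,86,-22] → .
    (1,4)@(3, 9): e=[-24,48,144] → .
  covered (21 px):
    . . . . . . . . . . . .
    . . . X X X . . . . . .
    . X X X X X . . . . . .
    . X X X X X X . . . . .
    . . . X X X X . . . . .
    . . . . . X X . . . . .
    . . . . . . . X . . . .
    . . . . . . . . . . . .
T4:
  2·area = 80
  edge (20, 2)→(12, 10): d=(-8,8) right/bottom  bias=-1
  edge (12, 10)→(2, 10): d=(-10,0) right/bottom  bias=-1
  edge (2, 10)→(20, 2): d=(18,-8) top-left  bias=+0
    (10,0)@(21, 1): e=[0,90,-10] → .  [on edge]
    (9,1)@(19, 3): e=[0,70,10] → .  [on edge]
    (7,2)@(15, 5): e=[16,50,14] → X
    (8,2)@(17, 5): e=[0,50,30] → .  [on edge]
    (4,3)@(9, 7): e=[48,30,2] → X
    (5,3)@(11, 7): e=[32,30,18] → X
    (6,3)@(13, 7): e=[16,30,34] → X
    (7,3)@(15, 7): e=[0,30,50] → .  [on edge]
    (2,4)@(5, 9): e=[64,10,6] → X
    (3,4)@(7, 9): e=[48,10,22] → X
    (6,4)@(13, 9): e=[0,10,70] → .  [on edge]
    (2,5)@(5, 11): e=[48,-10,42] → .
    (5,5)@(11, 11): e=[0,-10,90] → .  [on edge]
    (4,6)@(9, 13): e=[0,-30,110] → .  [on edge]
    (3,7)@(7, 15): e=[0,-50,130] → .  [on edge]
  covered (8 px):
    . . . . . . . . . . . .
    . . . . . . . . . . . .
    . . . . . . . X . . . .
    . . . . X X X . . . . .
    . . X X X X . . . . . .
    . . . . . . . . . . . .
    . . . . . . . . . . . .
    . . . . . . . . . . . .

Answer: 53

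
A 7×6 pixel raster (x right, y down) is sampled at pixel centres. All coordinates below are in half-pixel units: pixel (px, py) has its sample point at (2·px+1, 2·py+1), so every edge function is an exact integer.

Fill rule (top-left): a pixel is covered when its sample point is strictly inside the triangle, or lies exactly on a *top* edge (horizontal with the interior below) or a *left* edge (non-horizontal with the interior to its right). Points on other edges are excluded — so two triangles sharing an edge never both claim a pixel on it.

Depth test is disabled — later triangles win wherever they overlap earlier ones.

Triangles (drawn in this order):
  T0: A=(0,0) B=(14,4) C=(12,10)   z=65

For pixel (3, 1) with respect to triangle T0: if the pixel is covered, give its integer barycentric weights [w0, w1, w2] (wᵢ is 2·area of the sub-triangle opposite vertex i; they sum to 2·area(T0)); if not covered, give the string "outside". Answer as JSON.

T0:
  2·area = 92
  edge (0, 0)→(14, 4): d=(14,4) right/bottom  bias=-1
  edge (14, 4)→(12, 10): d=(-2,6) right/bottom  bias=-1
  edge (12, 10)→(0, 0): d=(-12,-10) top-left  bias=+0
    (1,0)@(3, 1): e=[2,72,18] → #
    (2,0)@(5, 1): e=[-6,60,38] → ·
    (1,1)@(3, 3): e=[30,68,-6] → ·
    (2,1)@(5, 3): e=[22,56,14] → #
    (3,1)@(7, 3): e=[14,44,34] → #
    (4,1)@(9, 3): e=[6,32,54] → #
    (5,1)@(11, 3): e=[-2,20,74] → ·
    (2,2)@(5, 5): e=[50,52,-10] → ·
    (3,2)@(7, 5): e=[42,40,10] → #
    (5,2)@(11, 5): e=[26,16,50] → #
    (6,2)@(13, 5): e=[18,4,70] → #
    (3,3)@(7, 7): e=[70,36,-14] → ·
    (6,3)@(13, 7): e=[46,0,46] → ·  [on edge]
  covered (11 px):
    · # · · · · ·
    · · # # # · ·
    · · · # # # #
    · · · · # # ·
    · · · · · # ·
    · · · · · · ·

Final: [44,34,14]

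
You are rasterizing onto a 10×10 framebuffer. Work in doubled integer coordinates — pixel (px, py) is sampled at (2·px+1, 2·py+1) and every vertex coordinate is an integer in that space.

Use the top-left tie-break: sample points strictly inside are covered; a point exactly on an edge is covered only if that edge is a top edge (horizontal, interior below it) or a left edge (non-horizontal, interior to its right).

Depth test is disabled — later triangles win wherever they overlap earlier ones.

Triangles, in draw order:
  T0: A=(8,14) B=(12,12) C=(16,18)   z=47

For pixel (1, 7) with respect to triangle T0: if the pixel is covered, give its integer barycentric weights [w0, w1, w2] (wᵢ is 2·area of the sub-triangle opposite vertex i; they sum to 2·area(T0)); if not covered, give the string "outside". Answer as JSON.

T0:
  2·area = 32
  edge (8, 14)→(12, 12): d=(4,-2) top-left  bias=+0
  edge (12, 12)→(16, 18): d=(4,6) right/bottom  bias=-1
  edge (16, 18)→(8, 14): d=(-8,-4) top-left  bias=+0
    (5,6)@(11, 13): e=[2,10,20] → #
    (6,6)@(13, 13): e=[6,-2,28] → ·
    (5,7)@(11, 15): e=[10,18,4] → #
    (6,7)@(13, 15): e=[14,6,12] → #
    (7,7)@(15, 15): e=[18,-6,20] → ·
    (5,8)@(11, 17): e=[18,26,-12] → ·
    (6,8)@(13, 17): e=[22,14,-4] → ·
    (7,8)@(15, 17): e=[26,2,4] → #
    (8,8)@(17, 17): e=[30,-10,12] → ·
    (7,9)@(15, 19): e=[34,10,-12] → ·
  covered (4 px):
    · · · · · · · · · ·
    · · · · · · · · · ·
    · · · · · · · · · ·
    · · · · · · · · · ·
    · · · · · · · · · ·
    · · · · · · · · · ·
    · · · · · # · · · ·
    · · · · · # # · · ·
    · · · · · · · # · ·
    · · · · · · · · · ·

Answer: "outside"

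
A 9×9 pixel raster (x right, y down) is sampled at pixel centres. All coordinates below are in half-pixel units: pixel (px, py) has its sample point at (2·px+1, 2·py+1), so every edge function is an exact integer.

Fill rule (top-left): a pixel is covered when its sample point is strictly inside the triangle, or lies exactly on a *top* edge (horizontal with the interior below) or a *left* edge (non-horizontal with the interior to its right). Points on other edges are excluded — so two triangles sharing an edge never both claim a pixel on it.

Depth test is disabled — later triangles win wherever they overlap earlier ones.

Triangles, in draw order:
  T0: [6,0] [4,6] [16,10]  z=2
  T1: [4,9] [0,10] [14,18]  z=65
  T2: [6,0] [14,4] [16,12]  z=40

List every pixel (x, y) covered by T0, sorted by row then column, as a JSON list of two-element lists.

T0:
  2·area = 80  (B↔C swapped to make it positive)
  edge (6, 0)→(16, 10): d=(10,10) right/bottom  bias=-1
  edge (16, 10)→(4, 6): d=(-12,-4) top-left  bias=+0
  edge (4, 6)→(6, 0): d=(2,-6) top-left  bias=+0
    (3,0)@(7, 1): e=[0,72,8] → ·  [on edge]
    (2,1)@(5, 3): e=[40,40,0] → #  [on edge]
    (3,1)@(7, 3): e=[20,48,12] → #
    (4,1)@(9, 3): e=[0,56,24] → ·  [on edge]
    (0,2)@(1, 5): e=[100,0,-20] → ·  [on edge]
    (2,2)@(5, 5): e=[60,16,4] → #
    (4,2)@(9, 5): e=[20,32,28] → #
    (5,2)@(11, 5): e=[0,40,40] → ·  [on edge]
    (2,3)@(5, 7): e=[80,-8,8] → ·
    (3,3)@(7, 7): e=[60,0,20] → #  [on edge]
    (5,3)@(11, 7): e=[20,16,44] → #
    (6,3)@(13, 7): e=[0,24,56] → ·  [on edge]
    (1,4)@(3, 9): e=[120,-40,0] → ·  [on edge]
    (6,4)@(13, 9): e=[20,0,60] → #  [on edge]
    (7,4)@(15, 9): e=[0,8,72] → ·  [on edge]
    (8,5)@(17, 11): e=[0,-8,88] → ·  [on edge]
    (0,7)@(1, 15): e=[200,-120,0] → ·  [on edge]
  covered (9 px):
    · · · · · · · · ·
    · · # # · · · · ·
    · · # # # · · · ·
    · · · # # # · · ·
    · · · · · · # · ·
    · · · · · · · · ·
    · · · · · · · · ·
    · · · · · · · · ·
    · · · · · · · · ·
T1:
  2·area = 46  (B↔C swapped to make it positive)
  edge (4, 9)→(14, 18): d=(10,9) right/bottom  bias=-1
  edge (14, 18)→(0, 10): d=(-14,-8) top-left  bias=+0
  edge (0, 10)→(4, 9): d=(4,-1) top-left  bias=+0
    (1,5)@(3, 11): e=[29,10,7] → #
    (2,5)@(5, 11): e=[11,26,9] → #
    (3,5)@(7, 11): e=[-7,42,11] → ·
    (1,6)@(3, 13): e=[49,-18,15] → ·
    (2,6)@(5, 13): e=[31,-2,17] → ·
    (3,6)@(7, 13): e=[13,14,19] → #
    (4,6)@(9, 13): e=[-5,30,21] → ·
    (3,7)@(7, 15): e=[33,-14,27] → ·
    (4,7)@(9, 15): e=[15,2,29] → #
    (5,7)@(11, 15): e=[-3,18,31] → ·
    (4,8)@(9, 17): e=[35,-26,37] → ·
  covered (4 px):
    · · · · · · · · ·
    · · · · · · · · ·
    · · · · · · · · ·
    · · · · · · · · ·
    · · · · · · · · ·
    · # # · · · · · ·
    · · · # · · · · ·
    · · · · # · · · ·
    · · · · · · · · ·
T2:
  2·area = 56
  edge (6, 0)→(14, 4): d=(8,4) right/bottom  bias=-1
  edge (14, 4)→(16, 12): d=(2,8) right/bottom  bias=-1
  edge (16, 12)→(6, 0): d=(-10,-12) top-left  bias=+0
    (3,0)@(7, 1): e=[4,50,2] → #
    (4,0)@(9, 1): e=[-4,34,26] → ·
    (3,1)@(7, 3): e=[20,54,-18] → ·
    (4,1)@(9, 3): e=[12,38,6] → #
    (5,1)@(11, 3): e=[4,22,30] → #
    (6,1)@(13, 3): e=[-4,6,54] → ·
    (4,2)@(9, 5): e=[28,42,-14] → ·
    (5,2)@(11, 5): e=[20,26,10] → #
    (6,2)@(13, 5): e=[12,10,34] → #
    (7,2)@(15, 5): e=[4,-6,58] → ·
    (5,3)@(11, 7): e=[36,30,-10] → ·
    (6,3)@(13, 7): e=[28,14,14] → #
  covered (7 px):
    · · · # · · · · ·
    · · · · # # · · ·
    · · · · · # # · ·
    · · · · · · # · ·
    · · · · · · · # ·
    · · · · · · · · ·
    · · · · · · · · ·
    · · · · · · · · ·
    · · · · · · · · ·

Final: [[2,1],[3,1],[2,2],[3,2],[4,2],[3,3],[4,3],[5,3],[6,4]]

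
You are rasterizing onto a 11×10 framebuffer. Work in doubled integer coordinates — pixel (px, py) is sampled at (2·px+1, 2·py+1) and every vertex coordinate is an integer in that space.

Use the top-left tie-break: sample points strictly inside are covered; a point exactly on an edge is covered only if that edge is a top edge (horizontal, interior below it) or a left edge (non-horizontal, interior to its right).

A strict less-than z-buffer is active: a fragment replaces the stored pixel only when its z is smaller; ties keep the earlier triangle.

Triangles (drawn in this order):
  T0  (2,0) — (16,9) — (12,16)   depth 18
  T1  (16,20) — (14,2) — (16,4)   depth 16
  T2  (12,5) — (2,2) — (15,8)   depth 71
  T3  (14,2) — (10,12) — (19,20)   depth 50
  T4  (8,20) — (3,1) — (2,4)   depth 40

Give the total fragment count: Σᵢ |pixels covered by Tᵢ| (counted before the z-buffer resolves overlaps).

T0:
  2·area = 134
  edge (2, 0)→(16, 9): d=(14,9) right/bottom  bias=-1
  edge (16, 9)→(12, 16): d=(-4,7) right/bottom  bias=-1
  edge (12, 16)→(2, 0): d=(-10,-16) top-left  bias=+0
    (1,0)@(3, 1): e=[5,123,6] → █
    (2,0)@(5, 1): e=[-13,109,38] → ·
    (1,1)@(3, 3): e=[33,115,-14] → ·
    (2,1)@(5, 3): e=[15,101,18] → █
    (3,1)@(7, 3): e=[-3,87,50] → ·
    (2,2)@(5, 5): e=[43,93,-2] → ·
    (3,2)@(7, 5): e=[25,79,30] → █
    (4,2)@(9, 5): e=[7,65,62] → █
    (5,2)@(11, 5): e=[-11,51,94] → ·
    (3,3)@(7, 7): e=[53,71,10] → █
    (5,3)@(11, 7): e=[17,43,74] → █
    (6,3)@(13, 7): e=[-1,29,106] → ·
  covered (16 px):
    · █ · · · · · · · · ·
    · · █ · · · · · · · ·
    · · · █ █ · · · · · ·
    · · · █ █ █ · · · · ·
    · · · · █ █ █ █ · · ·
    · · · · █ █ █ · · · ·
    · · · · · █ █ · · · ·
    · · · · · · · · · · ·
    · · · · · · · · · · ·
    · · · · · · · · · · ·
T1:
  2·area = 32
  edge (16, 20)→(14, 2): d=(-2,-18) top-left  bias=+0
  edge (14, 2)→(16, 4): d=(2,2) right/bottom  bias=-1
  edge (16, 4)→(16, 20): d=(0,16) right/bottom  bias=-1
    (6,0)@(13, 1): e=[-16,0,48] → ·  [on edge]
    (7,1)@(15, 3): e=[16,0,16] → ·  [on edge]
    (7,2)@(15, 5): e=[12,4,16] → █
    (8,2)@(17, 5): e=[48,0,-16] → ·  [on edge]
    (7,3)@(15, 7): e=[8,8,16] → █
    (8,3)@(17, 7): e=[44,4,-16] → ·
    (9,3)@(19, 7): e=[80,0,-48] → ·  [on edge]
    (7,4)@(15, 9): e=[4,12,16] → █
    (8,4)@(17, 9): e=[40,8,-16] → ·
    (10,4)@(21, 9): e=[112,0,-80] → ·  [on edge]
    (7,5)@(15, 11): e=[0,16,16] → █  [on edge]
    (8,5)@(17, 11): e=[36,12,-16] → ·
  covered (4 px):
    · · · · · · · · · · ·
    · · · · · · · · · · ·
    · · · · · · · █ · · ·
    · · · · · · · █ · · ·
    · · · · · · · █ · · ·
    · · · · · · · █ · · ·
    · · · · · · · · · · ·
    · · · · · · · · · · ·
    · · · · · · · · · · ·
    · · · · · · · · · · ·
T2:
  2·area = 21  (B↔C swapped to make it positive)
  edge (12, 5)→(15, 8): d=(3,3) right/bottom  bias=-1
  edge (15, 8)→(2, 2): d=(-13,-6) top-left  bias=+0
  edge (2, 2)→(12, 5): d=(10,3) right/bottom  bias=-1
    (2,1)@(5, 3): e=[15,5,1] → █
    (3,1)@(7, 3): e=[9,17,-5] → ·
    (2,2)@(5, 5): e=[21,-21,21] → ·
    (4,2)@(9, 5): e=[9,3,9] → █
    (5,2)@(11, 5): e=[3,15,3] → █
    (6,2)@(13, 5): e=[-3,27,-3] → ·
    (4,3)@(9, 7): e=[15,-23,29] → ·
    (5,3)@(11, 7): e=[9,-11,23] → ·
    (6,3)@(13, 7): e=[3,1,17] → █
    (7,3)@(15, 7): e=[-3,13,11] → ·
    (6,4)@(13, 9): e=[9,-25,37] → ·
  covered (4 px):
    · · · · · · · · · · ·
    · · █ · · · · · · · ·
    · · · · █ █ · · · · ·
    · · · · · · █ · · · ·
    · · · · · · · · · · ·
    · · · · · · · · · · ·
    · · · · · · · · · · ·
    · · · · · · · · · · ·
    · · · · · · · · · · ·
    · · · · · · · · · · ·
T3:
  2·area = 122  (B↔C swapped to make it positive)
  edge (14, 2)→(19, 20): d=(5,18) right/bottom  bias=-1
  edge (19, 20)→(10, 12): d=(-9,-8) top-left  bias=+0
  edge (10, 12)→(14, 2): d=(4,-10) top-left  bias=+0
    (6,2)@(13, 5): e=[33,87,2] → █
    (7,2)@(15, 5): e=[-3,103,22] → ·
    (6,3)@(13, 7): e=[43,69,10] → █
    (7,3)@(15, 7): e=[7,85,30] → █
    (8,3)@(17, 7): e=[-29,101,50] → ·
    (6,4)@(13, 9): e=[53,51,18] → █
    (8,4)@(17, 9): e=[-19,83,58] → ·
    (5,5)@(11, 11): e=[99,17,6] → █
    (8,5)@(17, 11): e=[-9,65,66] → ·
    (5,6)@(11, 13): e=[109,-1,14] → ·
    (6,6)@(13, 13): e=[73,15,34] → █
    (8,6)@(17, 13): e=[1,47,74] → █
  covered (14 px):
    · · · · · · · · · · ·
    · · · · · · · · · · ·
    · · · · · · █ · · · ·
    · · · · · · █ █ · · ·
    · · · · · · █ █ · · ·
    · · · · · █ █ █ · · ·
    · · · · · · █ █ █ · ·
    · · · · · · · █ █ · ·
    · · · · · · · · █ · ·
    · · · · · · · · · · ·
T4:
  2·area = 34  (B↔C swapped to make it positive)
  edge (8, 20)→(2, 4): d=(-6,-16) top-left  bias=+0
  edge (2, 4)→(3, 1): d=(1,-3) top-left  bias=+0
  edge (3, 1)→(8, 20): d=(5,19) right/bottom  bias=-1
    (1,0)@(3, 1): e=[34,0,0] → ·  [on edge]
    (1,1)@(3, 3): e=[22,2,10] → █
    (2,1)@(5, 3): e=[54,8,-28] → ·
    (1,2)@(3, 5): e=[10,4,20] → █
    (2,2)@(5, 5): e=[42,10,-18] → ·
    (0,3)@(1, 7): e=[-34,0,68] → ·  [on edge]
    (1,3)@(3, 7): e=[-2,6,30] → ·
    (2,4)@(5, 9): e=[18,14,2] → █
    (3,4)@(7, 9): e=[50,20,-36] → ·
    (2,5)@(5, 11): e=[6,16,12] → █
    (3,5)@(7, 11): e=[38,22,-26] → ·
    (2,6)@(5, 13): e=[-6,18,22] → ·
  covered (5 px):
    · · · · · · · · · · ·
    · █ · · · · · · · · ·
    · █ · · · · · · · · ·
    · · · · · · · · · · ·
    · · █ · · · · · · · ·
    · · █ · · · · · · · ·
    · · · · · · · · · · ·
    · · · · · · · · · · ·
    · · · █ · · · · · · ·
    · · · · · · · · · · ·

Final: 43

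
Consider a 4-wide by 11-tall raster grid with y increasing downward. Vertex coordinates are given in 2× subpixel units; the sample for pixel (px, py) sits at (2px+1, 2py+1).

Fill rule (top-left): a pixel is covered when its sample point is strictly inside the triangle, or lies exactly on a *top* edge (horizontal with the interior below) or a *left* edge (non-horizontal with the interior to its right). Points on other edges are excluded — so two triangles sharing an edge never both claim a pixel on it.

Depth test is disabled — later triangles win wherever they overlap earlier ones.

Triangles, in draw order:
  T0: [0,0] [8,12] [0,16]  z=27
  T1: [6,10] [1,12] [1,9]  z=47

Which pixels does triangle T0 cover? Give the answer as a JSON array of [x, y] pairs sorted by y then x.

T0:
  2·area = 128
  edge (0, 0)→(8, 12): d=(8,12) right/bottom  bias=-1
  edge (8, 12)→(0, 16): d=(-8,4) right/bottom  bias=-1
  edge (0, 16)→(0, 0): d=(0,-16) top-left  bias=+0
    (0,1)@(1, 3): e=[12,100,16] → X
    (1,1)@(3, 3): e=[-12,92,48] → .
    (0,2)@(1, 5): e=[28,84,16] → X
    (1,2)@(3, 5): e=[4,76,48] → X
    (2,2)@(5, 5): e=[-20,68,80] → .
    (0,3)@(1, 7): e=[44,68,16] → X
    (2,3)@(5, 7): e=[-4,52,80] → .
    (0,4)@(1, 9): e=[60,52,16] → X
    (2,4)@(5, 9): e=[12,36,80] → X
    (3,4)@(7, 9): e=[-12,28,112] → .
    (0,5)@(1, 11): e=[76,36,16] → X
    (3,5)@(7, 11): e=[4,12,112] → X
  covered (16 px):
    . . . .
    X . . .
    X X . .
    X X . .
    X X X .
    X X X X
    X X X .
    X . . .
    . . . .
    . . . .
    . . . .
T1:
  2·area = 15
  edge (6, 10)→(1, 12): d=(-5,2) right/bottom  bias=-1
  edge (1, 12)→(1, 9): d=(0,-3) top-left  bias=+0
  edge (1, 9)→(6, 10): d=(5,1) right/bottom  bias=-1
    (0,0)@(1, 1): e=[55,0,-40] → .  [on edge]
    (0,1)@(1, 3): e=[45,0,-30] → .  [on edge]
    (0,2)@(1, 5): e=[35,0,-20] → .  [on edge]
    (0,3)@(1, 7): e=[25,0,-10] → .  [on edge]
    (0,4)@(1, 9): e=[15,0,0] → .  [on edge]
    (0,5)@(1, 11): e=[5,0,10] → X  [on edge]
    (1,5)@(3, 11): e=[1,6,8] → X
    (2,5)@(5, 11): e=[-3,12,6] → .
    (0,6)@(1, 13): e=[-5,0,20] → .  [on edge]
    (1,6)@(3, 13): e=[-9,6,18] → .
    (0,7)@(1, 15): e=[-15,0,30] → .  [on edge]
    (0,8)@(1, 17): e=[-25,0,40] → .  [on edge]
    (0,9)@(1, 19): e=[-35,0,50] → .  [on edge]
    (0,10)@(1, 21): e=[-45,0,60] → .  [on edge]
  covered (2 px):
    . . . .
    . . . .
    . . . .
    . . . .
    . . . .
    X X . .
    . . . .
    . . . .
    . . . .
    . . . .
    . . . .

Answer: [[0,1],[0,2],[1,2],[0,3],[1,3],[0,4],[1,4],[2,4],[0,5],[1,5],[2,5],[3,5],[0,6],[1,6],[2,6],[0,7]]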